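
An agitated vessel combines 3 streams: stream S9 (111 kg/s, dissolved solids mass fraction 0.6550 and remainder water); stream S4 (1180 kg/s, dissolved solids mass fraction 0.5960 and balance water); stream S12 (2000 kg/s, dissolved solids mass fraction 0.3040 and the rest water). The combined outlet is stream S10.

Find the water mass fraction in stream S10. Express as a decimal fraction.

0.5795

Total flow out = 111 + 1180 + 2000 = 3291 kg/s.
water in = 111×0.345 + 1180×0.404 + 2000×0.696 = 1907 kg/s.
water mass fraction in S10 = 1907/3291 = 0.5795.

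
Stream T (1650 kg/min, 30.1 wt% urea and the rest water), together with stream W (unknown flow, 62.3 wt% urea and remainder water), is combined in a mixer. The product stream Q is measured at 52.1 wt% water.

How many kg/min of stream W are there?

2040 kg/min

Let W be the unknown flow. Total out = 1650 + W.
water balance: 1153.3 + 0.377·W = 0.521·(1650 + W)
(0.377 − 0.521)·W = 0.521×1650 − 1153.3 = -293.7
W = -293.7 / -0.144 = 2039.6 kg/min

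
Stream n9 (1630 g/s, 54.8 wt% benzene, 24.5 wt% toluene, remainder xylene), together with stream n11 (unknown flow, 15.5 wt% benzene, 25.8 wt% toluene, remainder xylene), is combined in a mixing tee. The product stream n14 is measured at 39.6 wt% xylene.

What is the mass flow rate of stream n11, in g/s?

Let n11 be the unknown flow. Total out = 1630 + n11.
xylene balance: 337.41 + 0.587·n11 = 0.396·(1630 + n11)
(0.587 − 0.396)·n11 = 0.396×1630 − 337.41 = 308.07
n11 = 308.07 / 0.191 = 1612.9 g/s

1613 g/s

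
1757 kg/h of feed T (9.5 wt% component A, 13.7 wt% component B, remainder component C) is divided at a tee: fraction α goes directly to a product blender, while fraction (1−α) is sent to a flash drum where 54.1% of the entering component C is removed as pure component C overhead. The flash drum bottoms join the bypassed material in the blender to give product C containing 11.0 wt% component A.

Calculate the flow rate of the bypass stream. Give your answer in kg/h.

1180 kg/h

All 1757×0.095 = 166.91 kg/h of component A reaches C, so C = 166.91/0.110 = 1517.4 kg/h and vapour = 239.59 kg/h.
The evaporator receives (1−α)·1757 of feed at 0.768 component C and removes 0.541 of that component C:
0.541×0.768×(1−α)×1757 = 239.59
(1−α) = 239.59/730.01 = 0.3282;  α = 0.6718.
Bypass flow = 0.6718×1757 = 1180.4 kg/h.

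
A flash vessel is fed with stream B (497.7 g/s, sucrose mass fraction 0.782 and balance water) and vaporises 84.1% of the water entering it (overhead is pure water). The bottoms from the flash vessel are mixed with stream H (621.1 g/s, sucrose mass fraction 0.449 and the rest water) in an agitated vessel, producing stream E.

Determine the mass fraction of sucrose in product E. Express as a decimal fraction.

Vapour removed = 0.841×0.218×497.7 = 91.247 g/s; concentrate = 406.45 g/s.
sucrose reaching the mixer = 389.2 (from concentrate) + 621.1×0.449 = 668.08 g/s.
Product flow = 406.45 + 621.1 = 1027.6 g/s; sucrose fraction = 0.650.

0.650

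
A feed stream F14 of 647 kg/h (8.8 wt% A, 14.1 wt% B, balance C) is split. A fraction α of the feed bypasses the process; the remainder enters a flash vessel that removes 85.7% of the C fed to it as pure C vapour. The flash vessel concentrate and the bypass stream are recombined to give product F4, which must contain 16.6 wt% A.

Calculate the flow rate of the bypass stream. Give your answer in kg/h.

All 647×0.088 = 56.936 kg/h of A reaches F4, so F4 = 56.936/0.166 = 342.99 kg/h and vapour = 304.01 kg/h.
The evaporator receives (1−α)·647 of feed at 0.771 C and removes 0.857 of that C:
0.857×0.771×(1−α)×647 = 304.01
(1−α) = 304.01/427.5 = 0.7111;  α = 0.2889.
Bypass flow = 0.2889×647 = 186.9 kg/h.

186.9 kg/h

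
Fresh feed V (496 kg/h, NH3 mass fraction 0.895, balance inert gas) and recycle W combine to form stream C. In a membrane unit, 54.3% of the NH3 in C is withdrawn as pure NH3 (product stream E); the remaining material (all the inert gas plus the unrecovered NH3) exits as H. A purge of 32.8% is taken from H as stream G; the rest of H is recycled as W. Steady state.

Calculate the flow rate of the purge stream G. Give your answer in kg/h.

inert gas enters only via V and leaves only via the purge: 496×0.105 = 0.328×(inert gas in H), and the membrane unit passes all inert gas, so inert gas in C = inert gas in H = 158.78 kg/h.
NH3 in C: m_A = 496×0.895 + (1−0.328)·(1−0.543)·m_A, so m_A = 443.92/0.6929 = 640.67 kg/h.
H = (1−0.543)×640.67 + 158.78 = 451.57 kg/h.
Purge G = 0.328×451.57 = 148.11 kg/h.

148.1 kg/h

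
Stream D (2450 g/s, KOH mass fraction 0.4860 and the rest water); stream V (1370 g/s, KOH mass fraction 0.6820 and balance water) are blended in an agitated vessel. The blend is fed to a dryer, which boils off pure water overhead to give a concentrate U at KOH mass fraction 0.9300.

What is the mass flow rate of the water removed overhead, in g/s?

KOH entering = 2450×0.486 + 1370×0.682 = 2125 g/s.
All KOH reports to U, so U = 2125/0.930 = 2285 g/s.
Total feed = 3820 g/s; overhead = 3820 − 2285 = 1535 g/s.

1535 g/s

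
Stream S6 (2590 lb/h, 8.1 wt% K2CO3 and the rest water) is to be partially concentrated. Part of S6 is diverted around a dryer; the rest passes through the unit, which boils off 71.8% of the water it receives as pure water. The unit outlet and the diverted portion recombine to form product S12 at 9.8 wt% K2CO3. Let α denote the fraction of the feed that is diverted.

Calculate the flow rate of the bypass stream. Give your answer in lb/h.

All 2590×0.081 = 209.79 lb/h of K2CO3 reaches S12, so S12 = 209.79/0.098 = 2140.7 lb/h and vapour = 449.29 lb/h.
The evaporator receives (1−α)·2590 of feed at 0.919 water and removes 0.718 of that water:
0.718×0.919×(1−α)×2590 = 449.29
(1−α) = 449.29/1709 = 0.2629;  α = 0.7371.
Bypass flow = 0.7371×2590 = 1909.1 lb/h.

1909 lb/h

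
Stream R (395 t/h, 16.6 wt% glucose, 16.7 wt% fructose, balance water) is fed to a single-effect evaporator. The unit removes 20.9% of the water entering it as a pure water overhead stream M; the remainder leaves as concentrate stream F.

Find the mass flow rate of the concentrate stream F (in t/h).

water entering = 395×0.667 = 263.47 t/h; overhead removed = 0.209×263.47 = 55.064 t/h.
Concentrate = 395 − 55.064 = 339.94 t/h.

339.9 t/h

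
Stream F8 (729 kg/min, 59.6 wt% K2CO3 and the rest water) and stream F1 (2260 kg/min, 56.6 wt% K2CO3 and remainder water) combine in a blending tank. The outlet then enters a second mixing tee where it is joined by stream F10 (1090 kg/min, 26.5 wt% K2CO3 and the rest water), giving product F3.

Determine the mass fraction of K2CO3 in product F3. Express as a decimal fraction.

Overall, product flow = 4079 kg/min.
K2CO3 in = 729×0.596 + 2260×0.566 + 1090×0.265 = 2002.5 kg/min.
K2CO3 fraction in F3 = 0.491.

0.491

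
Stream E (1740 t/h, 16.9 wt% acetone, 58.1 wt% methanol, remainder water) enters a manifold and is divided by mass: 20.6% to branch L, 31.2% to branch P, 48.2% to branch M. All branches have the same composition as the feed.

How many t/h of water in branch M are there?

209.7 t/h

Branch M total = 0.482×1740 = 838.68 t/h.
water in M = 0.250×838.68 = 209.67 t/h.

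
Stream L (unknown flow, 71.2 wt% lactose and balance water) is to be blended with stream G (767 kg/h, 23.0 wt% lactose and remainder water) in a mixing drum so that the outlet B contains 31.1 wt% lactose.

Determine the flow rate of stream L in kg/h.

Let L be the unknown flow. Total out = 767 + L.
lactose balance: 176.41 + 0.712·L = 0.311·(767 + L)
(0.712 − 0.311)·L = 0.311×767 − 176.41 = 62.127
L = 62.127 / 0.401 = 154.93 kg/h

154.9 kg/h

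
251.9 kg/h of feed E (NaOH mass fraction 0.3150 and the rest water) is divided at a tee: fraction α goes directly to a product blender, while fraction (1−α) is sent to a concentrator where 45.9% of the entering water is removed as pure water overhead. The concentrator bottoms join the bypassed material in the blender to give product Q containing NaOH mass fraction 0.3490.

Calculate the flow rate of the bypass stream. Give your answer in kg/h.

All 251.9×0.315 = 79.349 kg/h of NaOH reaches Q, so Q = 79.349/0.349 = 227.36 kg/h and vapour = 24.54 kg/h.
The evaporator receives (1−α)·251.9 of feed at 0.685 water and removes 0.459 of that water:
0.459×0.685×(1−α)×251.9 = 24.54
(1−α) = 24.54/79.201 = 0.3098;  α = 0.6902.
Bypass flow = 0.6902×251.9 = 173.85 kg/h.

173.8 kg/h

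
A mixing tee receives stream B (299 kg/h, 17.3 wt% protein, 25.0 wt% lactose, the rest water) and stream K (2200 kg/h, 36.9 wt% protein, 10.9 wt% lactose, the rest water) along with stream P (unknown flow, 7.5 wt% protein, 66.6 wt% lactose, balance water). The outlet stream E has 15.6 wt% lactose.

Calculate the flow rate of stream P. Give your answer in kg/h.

147.6 kg/h

Let P be the unknown flow. Total out = 2499 + P.
lactose balance: 314.55 + 0.666·P = 0.156·(2499 + P)
(0.666 − 0.156)·P = 0.156×2499 − 314.55 = 75.294
P = 75.294 / 0.510 = 147.64 kg/h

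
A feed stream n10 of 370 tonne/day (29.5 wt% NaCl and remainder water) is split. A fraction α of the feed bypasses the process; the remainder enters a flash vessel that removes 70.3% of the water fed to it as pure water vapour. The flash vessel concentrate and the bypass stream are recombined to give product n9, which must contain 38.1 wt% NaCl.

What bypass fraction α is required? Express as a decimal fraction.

0.545

All 370×0.295 = 109.15 tonne/day of NaCl reaches n9, so n9 = 109.15/0.381 = 286.48 tonne/day and vapour = 83.517 tonne/day.
The evaporator receives (1−α)·370 of feed at 0.705 water and removes 0.703 of that water:
0.703×0.705×(1−α)×370 = 83.517
(1−α) = 83.517/183.38 = 0.4554;  α = 0.5446.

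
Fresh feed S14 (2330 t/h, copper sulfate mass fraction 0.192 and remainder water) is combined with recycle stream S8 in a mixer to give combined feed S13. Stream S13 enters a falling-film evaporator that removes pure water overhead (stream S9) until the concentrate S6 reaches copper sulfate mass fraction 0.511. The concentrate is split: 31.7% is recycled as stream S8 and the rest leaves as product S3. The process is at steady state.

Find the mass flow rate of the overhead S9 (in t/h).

Overall copper sulfate balance (none leaves overhead): copper sulfate in fresh feed = copper sulfate in product, i.e. 2330×0.192 = (1−0.317)·S6·0.511.
S6 = 447.36/(0.511×0.683) = 1281.8 t/h.
Recycle S8 = 0.317×1281.8 = 406.33 t/h.
Combined feed S13 = 2330 + 406.33 = 2736.3 t/h.
Overhead S9 = S13 − S6 = 2736.3 − 1281.8 = 1454.5 t/h.

1455 t/h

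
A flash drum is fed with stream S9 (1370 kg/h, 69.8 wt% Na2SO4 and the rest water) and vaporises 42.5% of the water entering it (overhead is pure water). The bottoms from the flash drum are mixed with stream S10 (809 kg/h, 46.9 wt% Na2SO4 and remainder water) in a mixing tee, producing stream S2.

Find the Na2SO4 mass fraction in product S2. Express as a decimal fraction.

Vapour removed = 0.425×0.302×1370 = 175.84 kg/h; concentrate = 1194.2 kg/h.
Na2SO4 reaching the mixer = 956.26 (from concentrate) + 809×0.469 = 1335.7 kg/h.
Product flow = 1194.2 + 809 = 2003.2 kg/h; Na2SO4 fraction = 0.667.

0.667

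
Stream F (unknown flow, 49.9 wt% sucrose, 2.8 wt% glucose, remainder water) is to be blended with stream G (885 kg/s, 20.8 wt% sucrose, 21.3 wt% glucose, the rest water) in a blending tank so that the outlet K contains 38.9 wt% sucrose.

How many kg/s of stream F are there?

1456 kg/s

Let F be the unknown flow. Total out = 885 + F.
sucrose balance: 184.08 + 0.499·F = 0.389·(885 + F)
(0.499 − 0.389)·F = 0.389×885 − 184.08 = 160.19
F = 160.19 / 0.110 = 1456.2 kg/s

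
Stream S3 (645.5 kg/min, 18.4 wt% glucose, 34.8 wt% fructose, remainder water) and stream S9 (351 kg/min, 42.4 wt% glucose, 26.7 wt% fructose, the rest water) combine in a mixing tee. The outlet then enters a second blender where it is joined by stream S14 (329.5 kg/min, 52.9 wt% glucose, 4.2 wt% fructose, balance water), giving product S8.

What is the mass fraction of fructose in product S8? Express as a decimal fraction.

0.2505

Overall, product flow = 1326 kg/min.
fructose in = 645.5×0.348 + 351×0.267 + 329.5×0.042 = 332.19 kg/min.
fructose fraction in S8 = 0.2505.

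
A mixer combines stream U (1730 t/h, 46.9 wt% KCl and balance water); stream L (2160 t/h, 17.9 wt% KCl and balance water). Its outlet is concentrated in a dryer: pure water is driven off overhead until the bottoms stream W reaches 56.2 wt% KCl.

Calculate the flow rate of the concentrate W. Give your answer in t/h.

KCl entering = 1730×0.469 + 2160×0.179 = 1198 t/h.
All KCl reports to W, so W = 1198/0.562 = 2131.7 t/h.

2132 t/h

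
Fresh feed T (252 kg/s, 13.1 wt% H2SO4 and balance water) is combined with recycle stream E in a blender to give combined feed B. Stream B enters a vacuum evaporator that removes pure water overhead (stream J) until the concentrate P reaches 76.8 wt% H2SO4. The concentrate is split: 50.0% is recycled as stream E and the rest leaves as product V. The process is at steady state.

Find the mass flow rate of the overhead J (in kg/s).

209 kg/s

Overall H2SO4 balance (none leaves overhead): H2SO4 in fresh feed = H2SO4 in product, i.e. 252×0.131 = (1−0.500)·P·0.768.
P = 33.012/(0.768×0.500) = 85.969 kg/s.
Recycle E = 0.500×85.969 = 42.984 kg/s.
Combined feed B = 252 + 42.984 = 294.98 kg/s.
Overhead J = B − P = 294.98 − 85.969 = 209.02 kg/s.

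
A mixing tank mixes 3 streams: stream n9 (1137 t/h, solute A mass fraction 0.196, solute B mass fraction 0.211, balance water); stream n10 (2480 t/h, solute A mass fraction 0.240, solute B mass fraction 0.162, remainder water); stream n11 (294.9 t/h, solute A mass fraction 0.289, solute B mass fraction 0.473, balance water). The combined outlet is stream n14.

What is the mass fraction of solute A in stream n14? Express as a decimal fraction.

Total flow out = 1137 + 2480 + 294.9 = 3911.9 t/h.
solute A in = 1137×0.196 + 2480×0.240 + 294.9×0.289 = 903.28 t/h.
solute A mass fraction in n14 = 903.28/3911.9 = 0.231.

0.231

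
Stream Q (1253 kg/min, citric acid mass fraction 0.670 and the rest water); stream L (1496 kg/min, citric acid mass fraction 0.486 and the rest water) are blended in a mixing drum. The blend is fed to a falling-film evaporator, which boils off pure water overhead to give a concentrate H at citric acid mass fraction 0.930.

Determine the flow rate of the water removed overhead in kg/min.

1065 kg/min

citric acid entering = 1253×0.670 + 1496×0.486 = 1566.6 kg/min.
All citric acid reports to H, so H = 1566.6/0.930 = 1684.5 kg/min.
Total feed = 2749 kg/min; overhead = 2749 − 1684.5 = 1064.5 kg/min.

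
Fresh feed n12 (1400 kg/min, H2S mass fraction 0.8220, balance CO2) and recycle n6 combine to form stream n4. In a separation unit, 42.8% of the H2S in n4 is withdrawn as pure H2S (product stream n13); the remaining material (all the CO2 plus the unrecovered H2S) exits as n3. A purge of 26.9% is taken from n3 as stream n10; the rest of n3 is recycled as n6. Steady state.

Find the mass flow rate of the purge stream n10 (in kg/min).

553.5 kg/min

CO2 enters only via n12 and leaves only via the purge: 1400×0.178 = 0.269×(CO2 in n3), and the separation unit passes all CO2, so CO2 in n4 = CO2 in n3 = 926.39 kg/min.
H2S in n4: m_A = 1400×0.822 + (1−0.269)·(1−0.428)·m_A, so m_A = 1150.8/0.5819 = 1977.8 kg/min.
n3 = (1−0.428)×1977.8 + 926.39 = 2057.7 kg/min.
Purge n10 = 0.269×2057.7 = 553.52 kg/min.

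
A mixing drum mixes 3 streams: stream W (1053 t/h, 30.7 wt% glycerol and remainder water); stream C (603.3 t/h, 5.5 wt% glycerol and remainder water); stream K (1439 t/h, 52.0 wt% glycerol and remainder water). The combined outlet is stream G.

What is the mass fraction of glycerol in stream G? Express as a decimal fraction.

Total flow out = 1053 + 603.3 + 1439 = 3095.3 t/h.
glycerol in = 1053×0.307 + 603.3×0.055 + 1439×0.520 = 1104.7 t/h.
glycerol mass fraction in G = 1104.7/3095.3 = 0.357.

0.357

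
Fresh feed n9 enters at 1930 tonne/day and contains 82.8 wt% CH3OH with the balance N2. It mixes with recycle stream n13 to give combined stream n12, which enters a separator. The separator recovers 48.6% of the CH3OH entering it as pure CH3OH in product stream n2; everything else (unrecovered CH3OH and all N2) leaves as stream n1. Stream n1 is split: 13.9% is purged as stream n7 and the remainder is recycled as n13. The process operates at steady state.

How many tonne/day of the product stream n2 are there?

CH3OH in n12: m_A = 1930×0.828 + (1−0.139)·(1−0.486)·m_A, so m_A = 1598/0.5574 = 2866.7 tonne/day.
Product n2 = 0.486×2866.7 = 1393.2 tonne/day.

1393 tonne/day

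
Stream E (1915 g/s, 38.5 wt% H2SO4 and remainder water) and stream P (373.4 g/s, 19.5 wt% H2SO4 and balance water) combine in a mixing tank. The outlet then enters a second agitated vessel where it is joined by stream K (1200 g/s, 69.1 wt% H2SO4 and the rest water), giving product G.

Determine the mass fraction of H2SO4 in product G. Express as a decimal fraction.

0.470

Overall, product flow = 3488.4 g/s.
H2SO4 in = 1915×0.385 + 373.4×0.195 + 1200×0.691 = 1639.3 g/s.
H2SO4 fraction in G = 0.470.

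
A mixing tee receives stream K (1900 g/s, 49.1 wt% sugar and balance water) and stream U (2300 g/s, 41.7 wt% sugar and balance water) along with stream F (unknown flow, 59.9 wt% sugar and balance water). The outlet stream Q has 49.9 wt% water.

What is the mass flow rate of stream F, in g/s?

2165 g/s

Let F be the unknown flow. Total out = 4200 + F.
water balance: 2308 + 0.401·F = 0.499·(4200 + F)
(0.401 − 0.499)·F = 0.499×4200 − 2308 = -212.2
F = -212.2 / -0.098 = 2165.3 g/s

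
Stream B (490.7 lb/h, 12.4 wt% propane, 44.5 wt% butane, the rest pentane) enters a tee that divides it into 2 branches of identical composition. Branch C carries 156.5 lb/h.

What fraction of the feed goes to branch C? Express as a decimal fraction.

0.319

Fraction to C = 156.5/490.7 = 0.3189.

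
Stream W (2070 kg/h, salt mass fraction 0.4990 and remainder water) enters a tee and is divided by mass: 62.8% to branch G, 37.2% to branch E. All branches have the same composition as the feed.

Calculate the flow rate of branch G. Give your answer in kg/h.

Branch G flow = 0.628×2070 = 1300 kg/h.

1300 kg/h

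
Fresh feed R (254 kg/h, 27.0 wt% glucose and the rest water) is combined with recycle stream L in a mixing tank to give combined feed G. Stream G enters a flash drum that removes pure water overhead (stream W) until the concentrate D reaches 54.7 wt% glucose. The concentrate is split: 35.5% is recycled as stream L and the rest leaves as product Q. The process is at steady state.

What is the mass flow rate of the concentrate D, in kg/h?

194.4 kg/h

Overall glucose balance (none leaves overhead): glucose in fresh feed = glucose in product, i.e. 254×0.270 = (1−0.355)·D·0.547.
D = 68.58/(0.547×0.645) = 194.38 kg/h.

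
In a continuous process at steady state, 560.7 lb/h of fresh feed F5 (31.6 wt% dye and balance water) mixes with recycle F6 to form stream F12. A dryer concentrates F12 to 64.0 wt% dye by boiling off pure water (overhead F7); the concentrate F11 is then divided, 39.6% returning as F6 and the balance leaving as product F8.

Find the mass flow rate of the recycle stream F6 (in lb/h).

181.5 lb/h

Overall dye balance (none leaves overhead): dye in fresh feed = dye in product, i.e. 560.7×0.316 = (1−0.396)·F11·0.640.
F11 = 177.18/(0.640×0.604) = 458.35 lb/h.
Recycle F6 = 0.396×458.35 = 181.51 lb/h.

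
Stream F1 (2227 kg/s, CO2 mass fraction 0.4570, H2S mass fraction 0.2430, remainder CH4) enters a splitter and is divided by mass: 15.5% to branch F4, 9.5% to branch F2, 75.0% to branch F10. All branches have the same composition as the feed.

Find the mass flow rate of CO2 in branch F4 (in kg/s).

157.7 kg/s

Branch F4 total = 0.155×2227 = 345.19 kg/s.
CO2 in F4 = 0.457×345.19 = 157.75 kg/s.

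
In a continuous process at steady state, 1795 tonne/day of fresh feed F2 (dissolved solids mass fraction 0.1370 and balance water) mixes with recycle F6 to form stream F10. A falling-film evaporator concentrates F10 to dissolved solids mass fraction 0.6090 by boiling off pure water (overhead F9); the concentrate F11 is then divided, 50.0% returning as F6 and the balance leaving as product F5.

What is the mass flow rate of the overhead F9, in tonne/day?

Overall dissolved solids balance (none leaves overhead): dissolved solids in fresh feed = dissolved solids in product, i.e. 1795×0.137 = (1−0.500)·F11·0.609.
F11 = 245.92/(0.609×0.500) = 807.6 tonne/day.
Recycle F6 = 0.500×807.6 = 403.8 tonne/day.
Combined feed F10 = 1795 + 403.8 = 2198.8 tonne/day.
Overhead F9 = F10 − F11 = 2198.8 − 807.6 = 1391.2 tonne/day.

1391 tonne/day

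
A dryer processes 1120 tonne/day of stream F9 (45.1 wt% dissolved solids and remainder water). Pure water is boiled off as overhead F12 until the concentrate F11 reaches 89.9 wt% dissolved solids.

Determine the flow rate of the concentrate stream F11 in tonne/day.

561.9 tonne/day

dissolved solids is conserved: 1120×0.451 = 505.12 tonne/day all reports to the concentrate.
Concentrate = 505.12/(target fraction) = 561.87 tonne/day.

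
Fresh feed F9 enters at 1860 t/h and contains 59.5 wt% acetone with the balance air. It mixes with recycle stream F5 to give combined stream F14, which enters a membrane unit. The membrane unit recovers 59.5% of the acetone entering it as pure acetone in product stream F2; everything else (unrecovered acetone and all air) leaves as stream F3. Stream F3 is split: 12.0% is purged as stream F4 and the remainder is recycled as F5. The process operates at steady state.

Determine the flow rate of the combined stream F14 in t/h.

7997 t/h

air enters only via F9 and leaves only via the purge: 1860×0.405 = 0.120×(air in F3), and the membrane unit passes all air, so air in F14 = air in F3 = 6277.5 t/h.
acetone in F14: m_A = 1860×0.595 + (1−0.120)·(1−0.595)·m_A, so m_A = 1106.7/0.6436 = 1719.5 t/h.
F14 = 1719.5 + 6277.5 = 7997 t/h.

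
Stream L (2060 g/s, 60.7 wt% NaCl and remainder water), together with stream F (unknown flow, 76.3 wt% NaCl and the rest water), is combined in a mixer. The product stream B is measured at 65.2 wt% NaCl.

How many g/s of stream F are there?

Let F be the unknown flow. Total out = 2060 + F.
NaCl balance: 1250.4 + 0.763·F = 0.652·(2060 + F)
(0.763 − 0.652)·F = 0.652×2060 − 1250.4 = 92.7
F = 92.7 / 0.111 = 835.14 g/s

835.1 g/s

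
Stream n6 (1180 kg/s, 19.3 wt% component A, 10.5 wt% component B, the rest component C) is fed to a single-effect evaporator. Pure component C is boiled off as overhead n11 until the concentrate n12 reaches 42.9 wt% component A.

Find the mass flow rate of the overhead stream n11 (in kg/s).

component A is conserved: 1180×0.193 = 227.74 kg/s all reports to the concentrate.
Concentrate = 227.74/(target fraction) = 530.86 kg/s.
Overhead = 1180 − 530.86 = 649.14 kg/s.

649.1 kg/s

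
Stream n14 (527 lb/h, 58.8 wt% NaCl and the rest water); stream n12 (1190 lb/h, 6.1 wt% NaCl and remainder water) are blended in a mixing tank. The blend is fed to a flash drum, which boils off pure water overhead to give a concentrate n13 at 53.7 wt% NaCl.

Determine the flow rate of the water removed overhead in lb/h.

1005 lb/h

NaCl entering = 527×0.588 + 1190×0.061 = 382.47 lb/h.
All NaCl reports to n13, so n13 = 382.47/0.537 = 712.23 lb/h.
Total feed = 1717 lb/h; overhead = 1717 − 712.23 = 1004.8 lb/h.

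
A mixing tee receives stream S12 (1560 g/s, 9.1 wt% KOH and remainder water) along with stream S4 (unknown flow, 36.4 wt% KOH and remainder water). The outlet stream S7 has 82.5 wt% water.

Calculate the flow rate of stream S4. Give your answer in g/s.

Let S4 be the unknown flow. Total out = 1560 + S4.
water balance: 1418 + 0.636·S4 = 0.825·(1560 + S4)
(0.636 − 0.825)·S4 = 0.825×1560 − 1418 = -131.04
S4 = -131.04 / -0.189 = 693.33 g/s

693.3 g/s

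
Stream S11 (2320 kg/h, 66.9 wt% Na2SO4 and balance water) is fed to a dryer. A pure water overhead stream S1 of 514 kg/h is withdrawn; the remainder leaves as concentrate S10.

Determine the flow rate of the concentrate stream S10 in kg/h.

Concentrate = 2320 − 514 = 1806 kg/h.

1806 kg/h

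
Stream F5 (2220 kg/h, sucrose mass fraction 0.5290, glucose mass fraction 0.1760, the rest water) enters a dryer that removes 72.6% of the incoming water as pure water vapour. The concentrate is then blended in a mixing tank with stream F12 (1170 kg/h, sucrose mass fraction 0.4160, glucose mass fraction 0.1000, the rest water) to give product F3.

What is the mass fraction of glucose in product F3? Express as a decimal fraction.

0.1742

Vapour removed = 0.726×0.295×2220 = 475.46 kg/h; concentrate = 1744.5 kg/h.
glucose reaching the mixer = 390.72 (from concentrate) + 1170×0.100 = 507.72 kg/h.
Product flow = 1744.5 + 1170 = 2914.5 kg/h; glucose fraction = 0.1742.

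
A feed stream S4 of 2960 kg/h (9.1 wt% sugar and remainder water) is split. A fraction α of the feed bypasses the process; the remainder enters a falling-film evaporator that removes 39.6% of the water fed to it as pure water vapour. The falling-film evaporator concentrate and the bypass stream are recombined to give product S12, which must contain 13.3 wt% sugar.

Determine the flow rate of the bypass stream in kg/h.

363.2 kg/h

All 2960×0.091 = 269.36 kg/h of sugar reaches S12, so S12 = 269.36/0.133 = 2025.3 kg/h and vapour = 934.74 kg/h.
The evaporator receives (1−α)·2960 of feed at 0.909 water and removes 0.396 of that water:
0.396×0.909×(1−α)×2960 = 934.74
(1−α) = 934.74/1065.5 = 0.8773;  α = 0.1227.
Bypass flow = 0.1227×2960 = 363.25 kg/h.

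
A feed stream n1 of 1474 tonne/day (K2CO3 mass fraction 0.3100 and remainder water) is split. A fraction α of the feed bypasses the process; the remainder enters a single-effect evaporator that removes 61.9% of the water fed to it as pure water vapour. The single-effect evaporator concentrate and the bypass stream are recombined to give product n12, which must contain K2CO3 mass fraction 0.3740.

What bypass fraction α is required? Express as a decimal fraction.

All 1474×0.310 = 456.94 tonne/day of K2CO3 reaches n12, so n12 = 456.94/0.374 = 1221.8 tonne/day and vapour = 252.24 tonne/day.
The evaporator receives (1−α)·1474 of feed at 0.690 water and removes 0.619 of that water:
0.619×0.690×(1−α)×1474 = 252.24
(1−α) = 252.24/629.56 = 0.4007;  α = 0.5993.

0.599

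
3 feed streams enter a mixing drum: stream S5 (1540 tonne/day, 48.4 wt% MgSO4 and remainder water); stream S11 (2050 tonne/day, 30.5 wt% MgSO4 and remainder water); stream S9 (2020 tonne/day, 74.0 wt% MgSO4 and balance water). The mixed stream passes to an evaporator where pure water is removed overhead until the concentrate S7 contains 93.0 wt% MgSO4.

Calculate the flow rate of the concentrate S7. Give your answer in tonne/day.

3081 tonne/day

MgSO4 entering = 1540×0.484 + 2050×0.305 + 2020×0.740 = 2865.4 tonne/day.
All MgSO4 reports to S7, so S7 = 2865.4/0.930 = 3081.1 tonne/day.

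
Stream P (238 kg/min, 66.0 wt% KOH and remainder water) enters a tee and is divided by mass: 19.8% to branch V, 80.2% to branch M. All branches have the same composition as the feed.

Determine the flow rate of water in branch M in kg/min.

64.9 kg/min

Branch M total = 0.802×238 = 190.88 kg/min.
water in M = 0.340×190.88 = 64.898 kg/min.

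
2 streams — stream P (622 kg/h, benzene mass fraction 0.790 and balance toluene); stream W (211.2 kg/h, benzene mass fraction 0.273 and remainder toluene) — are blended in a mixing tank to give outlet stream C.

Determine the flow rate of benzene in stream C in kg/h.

549 kg/h

benzene out = benzene in = 622×0.790 + 211.2×0.273 = 549.04 kg/h.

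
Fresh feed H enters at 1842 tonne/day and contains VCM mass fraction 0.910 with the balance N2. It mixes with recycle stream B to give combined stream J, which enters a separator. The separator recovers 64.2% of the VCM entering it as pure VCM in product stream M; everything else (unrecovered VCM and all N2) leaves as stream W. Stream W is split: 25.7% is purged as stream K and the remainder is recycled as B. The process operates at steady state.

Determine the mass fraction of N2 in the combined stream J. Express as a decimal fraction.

N2 enters only via H and leaves only via the purge: 1842×0.090 = 0.257×(N2 in W), and the separator passes all N2, so N2 in J = N2 in W = 645.06 tonne/day.
VCM in J: m_A = 1842×0.910 + (1−0.257)·(1−0.642)·m_A, so m_A = 1676.2/0.7340 = 2283.7 tonne/day.
J = 2283.7 + 645.06 = 2928.7 tonne/day.
N2 fraction in J = 645.06/2928.7 = 0.220.

0.220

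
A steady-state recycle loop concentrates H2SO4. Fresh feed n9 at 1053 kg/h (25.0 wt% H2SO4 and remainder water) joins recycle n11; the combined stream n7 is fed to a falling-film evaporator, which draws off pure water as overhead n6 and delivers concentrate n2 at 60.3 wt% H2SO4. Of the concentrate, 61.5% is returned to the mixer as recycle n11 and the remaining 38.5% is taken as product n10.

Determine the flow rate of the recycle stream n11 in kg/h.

Overall H2SO4 balance (none leaves overhead): H2SO4 in fresh feed = H2SO4 in product, i.e. 1053×0.250 = (1−0.615)·n2·0.603.
n2 = 263.25/(0.603×0.385) = 1133.9 kg/h.
Recycle n11 = 0.615×1133.9 = 697.37 kg/h.

697.4 kg/h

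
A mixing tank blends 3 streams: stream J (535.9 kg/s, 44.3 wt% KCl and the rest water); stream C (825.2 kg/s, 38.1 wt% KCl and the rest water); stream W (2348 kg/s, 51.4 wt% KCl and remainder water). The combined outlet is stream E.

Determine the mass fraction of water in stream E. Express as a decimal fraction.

0.526

Total flow out = 535.9 + 825.2 + 2348 = 3709.1 kg/s.
water in = 535.9×0.557 + 825.2×0.619 + 2348×0.486 = 1950.4 kg/s.
water mass fraction in E = 1950.4/3709.1 = 0.526.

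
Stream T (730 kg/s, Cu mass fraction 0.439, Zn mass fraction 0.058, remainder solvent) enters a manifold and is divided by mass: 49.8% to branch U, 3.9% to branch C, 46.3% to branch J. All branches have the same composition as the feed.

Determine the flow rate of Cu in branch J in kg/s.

Branch J total = 0.463×730 = 337.99 kg/s.
Cu in J = 0.439×337.99 = 148.38 kg/s.

148.4 kg/s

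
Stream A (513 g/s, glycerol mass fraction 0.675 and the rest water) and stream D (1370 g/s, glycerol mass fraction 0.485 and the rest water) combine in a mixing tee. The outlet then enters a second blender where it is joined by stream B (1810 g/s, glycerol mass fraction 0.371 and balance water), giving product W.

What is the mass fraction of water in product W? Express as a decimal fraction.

0.544

Overall, product flow = 3693 g/s.
water in = 513×0.325 + 1370×0.515 + 1810×0.629 = 2010.8 g/s.
water fraction in W = 0.544.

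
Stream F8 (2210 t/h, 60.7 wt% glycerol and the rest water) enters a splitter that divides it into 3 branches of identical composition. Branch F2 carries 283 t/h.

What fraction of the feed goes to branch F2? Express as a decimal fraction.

0.128

Fraction to F2 = 283/2210 = 0.1281.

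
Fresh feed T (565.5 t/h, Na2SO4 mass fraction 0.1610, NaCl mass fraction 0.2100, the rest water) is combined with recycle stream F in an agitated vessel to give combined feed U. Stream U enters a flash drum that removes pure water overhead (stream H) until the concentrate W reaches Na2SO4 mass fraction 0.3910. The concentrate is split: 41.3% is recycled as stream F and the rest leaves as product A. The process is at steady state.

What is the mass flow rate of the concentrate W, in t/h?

396.7 t/h

Overall Na2SO4 balance (none leaves overhead): Na2SO4 in fresh feed = Na2SO4 in product, i.e. 565.5×0.161 = (1−0.413)·W·0.391.
W = 91.046/(0.391×0.587) = 396.68 t/h.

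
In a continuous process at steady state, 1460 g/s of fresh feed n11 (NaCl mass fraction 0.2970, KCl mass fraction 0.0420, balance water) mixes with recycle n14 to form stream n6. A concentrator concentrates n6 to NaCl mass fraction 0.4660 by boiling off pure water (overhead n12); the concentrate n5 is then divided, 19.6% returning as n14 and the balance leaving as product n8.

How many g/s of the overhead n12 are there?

Overall NaCl balance (none leaves overhead): NaCl in fresh feed = NaCl in product, i.e. 1460×0.297 = (1−0.196)·n5·0.466.
n5 = 433.62/(0.466×0.804) = 1157.4 g/s.
Recycle n14 = 0.196×1157.4 = 226.84 g/s.
Combined feed n6 = 1460 + 226.84 = 1686.8 g/s.
Overhead n12 = n6 − n5 = 1686.8 − 1157.4 = 529.48 g/s.

529.5 g/s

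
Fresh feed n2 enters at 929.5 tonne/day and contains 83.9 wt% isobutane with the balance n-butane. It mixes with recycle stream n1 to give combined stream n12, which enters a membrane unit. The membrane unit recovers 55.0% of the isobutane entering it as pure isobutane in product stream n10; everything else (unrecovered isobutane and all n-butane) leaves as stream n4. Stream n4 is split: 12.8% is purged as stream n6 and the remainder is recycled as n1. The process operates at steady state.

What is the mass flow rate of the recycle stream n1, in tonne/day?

1523 tonne/day

n-butane enters only via n2 and leaves only via the purge: 929.5×0.161 = 0.128×(n-butane in n4), and the membrane unit passes all n-butane, so n-butane in n12 = n-butane in n4 = 1169.1 tonne/day.
isobutane in n12: m_A = 929.5×0.839 + (1−0.128)·(1−0.550)·m_A, so m_A = 779.85/0.6076 = 1283.5 tonne/day.
n4 = (1−0.550)×1283.5 + 1169.1 = 1746.7 tonne/day.
Recycle n1 = (1−0.128)×1746.7 = 1523.1 tonne/day.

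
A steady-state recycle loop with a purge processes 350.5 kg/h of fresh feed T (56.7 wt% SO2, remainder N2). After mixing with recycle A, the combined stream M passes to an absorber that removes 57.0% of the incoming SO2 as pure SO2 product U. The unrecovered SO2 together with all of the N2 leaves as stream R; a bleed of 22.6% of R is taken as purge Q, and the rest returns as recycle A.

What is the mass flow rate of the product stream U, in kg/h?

SO2 in M: m_A = 350.5×0.567 + (1−0.226)·(1−0.570)·m_A, so m_A = 198.73/0.6672 = 297.87 kg/h.
Product U = 0.570×297.87 = 169.79 kg/h.

169.8 kg/h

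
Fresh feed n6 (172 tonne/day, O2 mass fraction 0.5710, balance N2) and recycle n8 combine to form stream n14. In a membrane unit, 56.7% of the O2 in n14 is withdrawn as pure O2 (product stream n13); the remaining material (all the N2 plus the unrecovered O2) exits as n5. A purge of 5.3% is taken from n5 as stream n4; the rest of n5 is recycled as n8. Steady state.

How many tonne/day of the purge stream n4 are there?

77.61 tonne/day

N2 enters only via n6 and leaves only via the purge: 172×0.429 = 0.053×(N2 in n5), and the membrane unit passes all N2, so N2 in n14 = N2 in n5 = 1392.2 tonne/day.
O2 in n14: m_A = 172×0.571 + (1−0.053)·(1−0.567)·m_A, so m_A = 98.212/0.5899 = 166.48 tonne/day.
n5 = (1−0.567)×166.48 + 1392.2 = 1464.3 tonne/day.
Purge n4 = 0.053×1464.3 = 77.608 tonne/day.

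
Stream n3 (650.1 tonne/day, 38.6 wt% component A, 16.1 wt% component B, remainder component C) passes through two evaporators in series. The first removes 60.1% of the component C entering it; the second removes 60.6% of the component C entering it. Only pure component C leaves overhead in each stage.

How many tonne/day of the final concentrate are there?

component C in feed = 650.1×0.453 = 294.5 tonne/day.
After stage 1: component C left = (1−0.601)×294.5 = 117.5; stream total = 473.11 tonne/day.
After stage 2: component C left = (1−0.606)×117.5 = 46.296; final concentrate = 401.9 tonne/day.

401.9 tonne/day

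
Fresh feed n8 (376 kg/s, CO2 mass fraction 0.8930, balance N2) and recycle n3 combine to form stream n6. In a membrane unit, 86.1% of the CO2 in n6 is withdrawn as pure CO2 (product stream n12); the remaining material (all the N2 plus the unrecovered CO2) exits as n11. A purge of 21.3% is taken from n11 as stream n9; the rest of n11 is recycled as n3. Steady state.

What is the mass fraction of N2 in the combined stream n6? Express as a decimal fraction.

0.3338

N2 enters only via n8 and leaves only via the purge: 376×0.107 = 0.213×(N2 in n11), and the membrane unit passes all N2, so N2 in n6 = N2 in n11 = 188.88 kg/s.
CO2 in n6: m_A = 376×0.893 + (1−0.213)·(1−0.861)·m_A, so m_A = 335.77/0.8906 = 377.01 kg/s.
n6 = 377.01 + 188.88 = 565.89 kg/s.
N2 fraction in n6 = 188.88/565.89 = 0.3338.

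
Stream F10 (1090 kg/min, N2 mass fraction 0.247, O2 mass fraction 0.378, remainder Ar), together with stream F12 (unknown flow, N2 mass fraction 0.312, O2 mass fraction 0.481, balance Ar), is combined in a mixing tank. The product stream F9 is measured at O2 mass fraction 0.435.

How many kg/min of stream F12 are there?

1351 kg/min

Let F12 be the unknown flow. Total out = 1090 + F12.
O2 balance: 412.02 + 0.481·F12 = 0.435·(1090 + F12)
(0.481 − 0.435)·F12 = 0.435×1090 − 412.02 = 62.13
F12 = 62.13 / 0.046 = 1350.7 kg/min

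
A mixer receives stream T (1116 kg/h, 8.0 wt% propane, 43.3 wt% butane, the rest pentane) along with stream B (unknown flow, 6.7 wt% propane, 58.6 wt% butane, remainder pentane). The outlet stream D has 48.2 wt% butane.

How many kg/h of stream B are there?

Let B be the unknown flow. Total out = 1116 + B.
butane balance: 483.23 + 0.586·B = 0.482·(1116 + B)
(0.586 − 0.482)·B = 0.482×1116 − 483.23 = 54.684
B = 54.684 / 0.104 = 525.81 kg/h

525.8 kg/h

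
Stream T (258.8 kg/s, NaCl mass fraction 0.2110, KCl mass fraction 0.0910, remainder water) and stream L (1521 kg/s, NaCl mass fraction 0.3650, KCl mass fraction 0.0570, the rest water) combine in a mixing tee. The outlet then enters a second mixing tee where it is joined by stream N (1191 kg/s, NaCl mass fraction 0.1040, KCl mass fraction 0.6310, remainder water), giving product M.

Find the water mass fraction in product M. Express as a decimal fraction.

Overall, product flow = 2970.8 kg/s.
water in = 258.8×0.698 + 1521×0.578 + 1191×0.265 = 1375.4 kg/s.
water fraction in M = 0.4630.

0.4630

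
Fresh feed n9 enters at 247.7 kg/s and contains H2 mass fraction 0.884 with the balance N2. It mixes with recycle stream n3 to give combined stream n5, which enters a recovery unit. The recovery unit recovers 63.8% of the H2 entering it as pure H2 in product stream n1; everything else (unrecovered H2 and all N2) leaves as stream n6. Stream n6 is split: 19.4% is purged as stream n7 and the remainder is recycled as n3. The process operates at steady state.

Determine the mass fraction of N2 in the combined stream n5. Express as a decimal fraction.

0.324

N2 enters only via n9 and leaves only via the purge: 247.7×0.116 = 0.194×(N2 in n6), and the recovery unit passes all N2, so N2 in n5 = N2 in n6 = 148.11 kg/s.
H2 in n5: m_A = 247.7×0.884 + (1−0.194)·(1−0.638)·m_A, so m_A = 218.97/0.7082 = 309.18 kg/s.
n5 = 309.18 + 148.11 = 457.28 kg/s.
N2 fraction in n5 = 148.11/457.28 = 0.324.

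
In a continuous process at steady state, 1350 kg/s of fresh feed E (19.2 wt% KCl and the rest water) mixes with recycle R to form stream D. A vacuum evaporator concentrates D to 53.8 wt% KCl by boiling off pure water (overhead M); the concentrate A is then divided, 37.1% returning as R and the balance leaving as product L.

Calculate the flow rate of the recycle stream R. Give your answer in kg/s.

Overall KCl balance (none leaves overhead): KCl in fresh feed = KCl in product, i.e. 1350×0.192 = (1−0.371)·A·0.538.
A = 259.2/(0.538×0.629) = 765.95 kg/s.
Recycle R = 0.371×765.95 = 284.17 kg/s.

284.2 kg/s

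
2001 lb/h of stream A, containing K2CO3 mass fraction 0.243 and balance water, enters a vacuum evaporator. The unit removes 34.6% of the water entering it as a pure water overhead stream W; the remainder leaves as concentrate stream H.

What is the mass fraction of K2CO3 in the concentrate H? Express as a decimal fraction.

0.329

K2CO3 is not removed: 2001×0.243 = 486.24 lb/h of K2CO3 enters H.
water entering = 2001×0.757 = 1514.8 lb/h; overhead removed = 0.346×1514.8 = 524.11 lb/h.
Concentrate = 2001 − 524.11 = 1476.9 lb/h.
Mass fraction = 486.24/1476.9 = 0.329.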